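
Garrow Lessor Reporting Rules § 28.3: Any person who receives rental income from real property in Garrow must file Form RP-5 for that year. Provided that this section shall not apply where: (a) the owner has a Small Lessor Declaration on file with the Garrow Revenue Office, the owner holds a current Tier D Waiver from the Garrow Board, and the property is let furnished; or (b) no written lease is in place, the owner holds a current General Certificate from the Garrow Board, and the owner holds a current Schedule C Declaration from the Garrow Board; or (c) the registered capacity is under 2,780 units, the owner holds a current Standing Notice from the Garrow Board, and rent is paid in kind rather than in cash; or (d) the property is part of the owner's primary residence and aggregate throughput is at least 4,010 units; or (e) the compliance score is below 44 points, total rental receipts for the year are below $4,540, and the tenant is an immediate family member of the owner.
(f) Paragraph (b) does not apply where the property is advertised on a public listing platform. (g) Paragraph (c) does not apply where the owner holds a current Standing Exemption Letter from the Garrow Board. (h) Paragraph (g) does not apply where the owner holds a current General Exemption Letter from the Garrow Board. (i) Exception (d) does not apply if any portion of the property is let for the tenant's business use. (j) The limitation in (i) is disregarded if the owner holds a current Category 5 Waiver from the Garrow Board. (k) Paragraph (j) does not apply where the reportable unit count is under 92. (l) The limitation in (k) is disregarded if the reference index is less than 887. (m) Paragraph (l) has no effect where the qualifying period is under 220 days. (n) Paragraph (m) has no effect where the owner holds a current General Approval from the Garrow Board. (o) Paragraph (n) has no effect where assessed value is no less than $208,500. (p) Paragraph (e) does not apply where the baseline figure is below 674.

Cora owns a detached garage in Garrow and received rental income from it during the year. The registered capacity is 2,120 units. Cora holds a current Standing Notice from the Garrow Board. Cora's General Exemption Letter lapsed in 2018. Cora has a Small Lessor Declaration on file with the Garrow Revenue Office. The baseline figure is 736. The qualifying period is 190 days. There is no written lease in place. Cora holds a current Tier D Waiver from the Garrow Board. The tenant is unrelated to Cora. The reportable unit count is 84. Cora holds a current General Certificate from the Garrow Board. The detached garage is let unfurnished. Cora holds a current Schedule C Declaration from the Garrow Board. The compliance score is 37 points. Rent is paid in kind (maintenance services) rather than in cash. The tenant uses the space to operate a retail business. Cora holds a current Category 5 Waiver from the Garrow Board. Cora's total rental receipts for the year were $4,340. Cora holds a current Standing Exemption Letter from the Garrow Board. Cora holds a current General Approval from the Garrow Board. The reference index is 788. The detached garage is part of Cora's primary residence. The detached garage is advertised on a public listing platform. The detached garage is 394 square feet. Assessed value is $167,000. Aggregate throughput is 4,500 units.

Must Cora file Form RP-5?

Exception (a) fails — the property is let unfurnished.
Exception (b)'s conditions are all satisfied: there is no written lease; a current General Certificate is held; a current Schedule C Declaration is held. However, paragraph (f) must be considered: (f) operates against (b): the property is publicly advertised. Exception (b) does not apply.
Exception (c): the registered capacity is 2,120 units, under the 2,780 units limit; a current Standing Notice is held; rent is paid in kind — every condition holds. But applying paragraphs (g)–(h): (g) is engaged — a current Standing Exemption Letter is held. (h), which would lift (g), is not engaged — there is no General Exemption Letter in force. (c) is therefore removed.
All of (d)'s requirements are met (the detached garage is part of the primary residence; aggregate throughput is 4,500 units, meeting the 4,010 units threshold). Considering the limiting provisions: (i) would limit (d) — the space is let for business use — but (j) sets (i) aside: (j) operates against (i): a current Category 5 Waiver is held. (k) applies (the reportable unit count is 84, under the 92 limit), but is itself disapplied by (l): (l) operates against (k): the reference index is 788, less than the 887 limit. (m) is triggered (the qualifying period is 190 days, under the 220 days limit), but yields to (n): (n) operates against (m): a current General Approval is held. (o) is not engaged (assessed value is $167,000, short of $208,500), so (n) stands. So (d) applies.
Exception (e) fails — the tenant is unrelated to the owner.

No — exception (d) applies; Cora is not required to file Form RP-5.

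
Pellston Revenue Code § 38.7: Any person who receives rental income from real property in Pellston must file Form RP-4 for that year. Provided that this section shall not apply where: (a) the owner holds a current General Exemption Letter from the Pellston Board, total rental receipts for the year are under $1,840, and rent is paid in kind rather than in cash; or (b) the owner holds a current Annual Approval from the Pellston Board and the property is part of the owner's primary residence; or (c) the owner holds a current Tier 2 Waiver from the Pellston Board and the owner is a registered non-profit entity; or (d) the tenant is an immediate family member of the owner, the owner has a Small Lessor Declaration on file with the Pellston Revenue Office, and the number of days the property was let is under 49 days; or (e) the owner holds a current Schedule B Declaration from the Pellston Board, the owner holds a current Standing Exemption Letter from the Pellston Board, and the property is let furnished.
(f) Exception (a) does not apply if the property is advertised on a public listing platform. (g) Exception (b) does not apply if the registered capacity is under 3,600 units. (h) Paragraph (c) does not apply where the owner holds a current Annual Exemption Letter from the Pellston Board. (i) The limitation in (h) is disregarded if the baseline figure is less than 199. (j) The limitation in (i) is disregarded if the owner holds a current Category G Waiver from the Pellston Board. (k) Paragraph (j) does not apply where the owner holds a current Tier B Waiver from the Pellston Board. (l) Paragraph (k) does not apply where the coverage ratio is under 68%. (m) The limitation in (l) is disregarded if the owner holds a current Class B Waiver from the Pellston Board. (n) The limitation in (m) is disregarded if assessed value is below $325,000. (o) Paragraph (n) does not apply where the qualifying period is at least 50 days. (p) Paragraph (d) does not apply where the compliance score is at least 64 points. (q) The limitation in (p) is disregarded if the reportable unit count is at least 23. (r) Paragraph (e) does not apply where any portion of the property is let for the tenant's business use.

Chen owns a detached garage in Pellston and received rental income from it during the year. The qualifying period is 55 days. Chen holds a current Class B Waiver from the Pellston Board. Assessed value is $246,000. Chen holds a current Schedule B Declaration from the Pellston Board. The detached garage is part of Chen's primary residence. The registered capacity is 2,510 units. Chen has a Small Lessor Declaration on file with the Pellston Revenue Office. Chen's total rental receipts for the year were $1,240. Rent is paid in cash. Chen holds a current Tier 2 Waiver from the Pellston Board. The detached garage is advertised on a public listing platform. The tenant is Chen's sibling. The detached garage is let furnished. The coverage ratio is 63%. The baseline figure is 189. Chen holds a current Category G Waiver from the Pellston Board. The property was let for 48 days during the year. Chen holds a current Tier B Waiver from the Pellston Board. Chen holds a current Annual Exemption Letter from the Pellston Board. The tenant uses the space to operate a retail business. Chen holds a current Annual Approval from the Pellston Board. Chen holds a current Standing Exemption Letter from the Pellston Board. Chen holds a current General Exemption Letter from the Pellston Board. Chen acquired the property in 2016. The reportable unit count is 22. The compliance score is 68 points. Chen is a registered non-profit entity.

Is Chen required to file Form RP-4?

No — exception (c) applies; Chen is not required to file Form RP-4.

Exception (a) fails — rent is paid in cash.
Exception (b)'s conditions are all satisfied: a current Annual Approval is held; the detached garage is part of the primary residence. Turning to paragraph (g): (g) is triggered — the registered capacity is 2,510 units, under the 3,600 units limit. So (b) is unavailable.
Exception (c): a current Tier 2 Waiver is held; Chen is a registered non-profit — every condition holds. Considering the limiting provisions: (h) is triggered (a current Annual Exemption Letter is held), but yields to (i): (i) operates against (h): the baseline figure is 189, less than the 199 limit. (j) applies (a current Category G Waiver is held), but is itself disapplied by (k): (k) operates against (j): a current Tier B Waiver is held. (l) would limit (k) — the coverage ratio is 63%, under the 68% limit — but (m) sets (l) aside: (m) is triggered — a current Class B Waiver is held. (n) is engaged (assessed value is $246,000, below the $325,000 limit), but is displaced by (o): (o) operates against (n): the qualifying period is 55 days, meeting the 50 days threshold. So (c) applies.
Exception (d) is satisfied on its face — the tenant is an immediate family member; a Small Lessor Declaration is on file; the number of days the property was let is 48 days, under the 49 days limit. However, paragraphs (p)–(q) must be considered: (p) operates against (d): the compliance score is 68 points, meeting the 64 points threshold. (q) is not engaged (the reportable unit count is 22, short of 23), so (p) stands. (d) is therefore removed.
Exception (e) is satisfied on its face — a current Schedule B Declaration is held; a current Standing Exemption Letter is held; the property is let furnished. But applying paragraph (r): (r) applies — the space is let for business use. So (e) is unavailable.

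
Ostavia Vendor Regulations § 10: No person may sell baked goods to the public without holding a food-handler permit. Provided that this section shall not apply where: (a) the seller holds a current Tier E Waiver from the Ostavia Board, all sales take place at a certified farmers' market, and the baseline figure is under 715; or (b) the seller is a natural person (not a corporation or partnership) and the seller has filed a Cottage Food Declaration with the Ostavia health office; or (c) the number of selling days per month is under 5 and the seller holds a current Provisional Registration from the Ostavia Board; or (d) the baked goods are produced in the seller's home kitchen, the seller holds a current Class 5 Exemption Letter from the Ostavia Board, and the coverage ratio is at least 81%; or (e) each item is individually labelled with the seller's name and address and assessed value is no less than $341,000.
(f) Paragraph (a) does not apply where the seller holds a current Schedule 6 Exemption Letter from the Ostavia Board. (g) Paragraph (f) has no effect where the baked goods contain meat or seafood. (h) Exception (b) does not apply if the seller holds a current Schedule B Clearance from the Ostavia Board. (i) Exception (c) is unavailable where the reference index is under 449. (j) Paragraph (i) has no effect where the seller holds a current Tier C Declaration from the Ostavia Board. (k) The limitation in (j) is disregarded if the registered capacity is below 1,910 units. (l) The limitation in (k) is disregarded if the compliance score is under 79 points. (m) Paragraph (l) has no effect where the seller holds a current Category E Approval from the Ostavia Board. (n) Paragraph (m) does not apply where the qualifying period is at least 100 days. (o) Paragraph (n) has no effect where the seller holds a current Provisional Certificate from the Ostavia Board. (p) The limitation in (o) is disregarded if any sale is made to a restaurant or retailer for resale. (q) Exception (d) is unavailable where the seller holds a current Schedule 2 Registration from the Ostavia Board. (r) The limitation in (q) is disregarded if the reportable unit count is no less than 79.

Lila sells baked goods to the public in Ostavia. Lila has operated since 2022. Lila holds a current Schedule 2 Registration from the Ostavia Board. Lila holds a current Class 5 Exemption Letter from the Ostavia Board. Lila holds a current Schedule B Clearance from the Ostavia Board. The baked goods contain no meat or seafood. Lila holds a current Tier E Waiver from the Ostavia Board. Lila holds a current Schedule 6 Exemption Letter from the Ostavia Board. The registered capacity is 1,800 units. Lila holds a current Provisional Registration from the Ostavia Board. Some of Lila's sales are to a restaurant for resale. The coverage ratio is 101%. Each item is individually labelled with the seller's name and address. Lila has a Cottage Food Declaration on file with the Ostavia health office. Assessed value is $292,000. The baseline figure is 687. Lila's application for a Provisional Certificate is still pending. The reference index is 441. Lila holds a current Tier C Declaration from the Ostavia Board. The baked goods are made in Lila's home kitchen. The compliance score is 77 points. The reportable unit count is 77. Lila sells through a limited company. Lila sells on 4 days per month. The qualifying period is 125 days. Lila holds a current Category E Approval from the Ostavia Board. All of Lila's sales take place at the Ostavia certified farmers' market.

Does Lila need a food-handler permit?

Exception (a) is satisfied on its face — a current Tier E Waiver is held; all sales are at a certified farmers' market; the baseline figure is 687, under the 715 limit. Turning to paragraphs (f)–(g): (f) is engaged — a current Schedule 6 Exemption Letter is held. (g), which would lift (f), does not operate here — the baked goods contain no meat or seafood. (a) is therefore removed.
Exception (b) fails — the seller operates through a limited company.
Exception (c) is satisfied on its face — the number of selling days per month is 4, under the 5 limit; a current Provisional Registration is held. Under paragraphs (i)–(p): (i) would limit (c) — the reference index is 441, under the 449 limit — but (j) sets (i) aside: (j) operates against (i): a current Tier C Declaration is held. (k) would limit (j) — the registered capacity is 1,800 units, below the 1,910 units limit — but (l) sets (k) aside: (l) is engaged — the compliance score is 77 points, under the 79 points limit. (m) is triggered (a current Category E Approval is held), but yields to (n): (n) applies — the qualifying period is 125 days, meeting the 100 days threshold. (o) does not operate here (there is no Provisional Certificate in force), so (n) stands. (c) remains available.
Exception (d): the baked goods are home-kitchen produced; a current Class 5 Exemption Letter is held; the coverage ratio is 101%, meeting the 81% threshold — every condition holds. Turning to paragraphs (q)–(r): (q) operates against (d): a current Schedule 2 Registration is held. (r) does not operate here (the reportable unit count is 77, short of 79), so (q) stands. Exception (d) does not apply.
Exception (e) requires that assessed value is no less than $341,000; but assessed value is $292,000, short of $341,000, so (e) is unavailable.

No — exception (c) applies; Lila is not required to hold a food-handler permit.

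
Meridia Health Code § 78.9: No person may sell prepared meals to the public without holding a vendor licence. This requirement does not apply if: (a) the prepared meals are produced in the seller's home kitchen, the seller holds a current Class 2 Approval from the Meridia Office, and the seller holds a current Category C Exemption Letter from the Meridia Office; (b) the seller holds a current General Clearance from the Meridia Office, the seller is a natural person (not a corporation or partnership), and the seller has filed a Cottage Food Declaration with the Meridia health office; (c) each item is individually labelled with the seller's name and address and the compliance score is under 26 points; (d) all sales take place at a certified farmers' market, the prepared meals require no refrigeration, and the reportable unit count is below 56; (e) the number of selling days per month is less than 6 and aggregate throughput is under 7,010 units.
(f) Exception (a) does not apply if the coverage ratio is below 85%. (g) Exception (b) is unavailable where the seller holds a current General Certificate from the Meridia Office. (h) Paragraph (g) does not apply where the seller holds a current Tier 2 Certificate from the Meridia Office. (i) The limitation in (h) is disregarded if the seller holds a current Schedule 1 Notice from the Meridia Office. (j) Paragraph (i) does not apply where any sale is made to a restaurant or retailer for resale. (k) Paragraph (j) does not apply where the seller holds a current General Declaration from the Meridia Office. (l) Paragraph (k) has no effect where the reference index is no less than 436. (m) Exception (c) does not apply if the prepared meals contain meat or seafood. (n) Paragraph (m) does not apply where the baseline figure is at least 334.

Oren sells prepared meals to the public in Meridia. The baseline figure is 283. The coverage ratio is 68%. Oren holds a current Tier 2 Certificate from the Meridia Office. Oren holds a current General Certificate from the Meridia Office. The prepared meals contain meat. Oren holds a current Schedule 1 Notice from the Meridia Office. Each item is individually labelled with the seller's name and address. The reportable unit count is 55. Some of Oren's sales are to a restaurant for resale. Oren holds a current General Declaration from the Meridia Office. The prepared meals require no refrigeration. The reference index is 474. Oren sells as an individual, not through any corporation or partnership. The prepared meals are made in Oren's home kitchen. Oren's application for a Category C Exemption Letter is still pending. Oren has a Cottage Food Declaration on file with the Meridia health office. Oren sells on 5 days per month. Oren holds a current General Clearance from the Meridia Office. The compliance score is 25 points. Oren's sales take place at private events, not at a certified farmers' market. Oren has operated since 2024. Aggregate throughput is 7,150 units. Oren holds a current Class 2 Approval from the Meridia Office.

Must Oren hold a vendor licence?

No — exception (b) applies; Oren is not required to hold a vendor licence.

Exception (a) does not apply: there is no Category C Exemption Letter in force.
Exception (b)'s conditions are all satisfied: a current General Clearance is held; the seller is a natural person; a Cottage Food Declaration is on file. Applying paragraphs (g)–(l): (g) would limit (b) — a current General Certificate is held — but (h) sets (g) aside: (h) operates against (g): a current Tier 2 Certificate is held. (i) would limit (h) — a current Schedule 1 Notice is held — but (j) sets (i) aside: (j) applies — some sales are to a restaurant for resale. (k) would limit (j) — a current General Declaration is held — but (l) sets (k) aside: (l) operates — the reference index is 474, meeting the 436 threshold. So (b) applies.
Exception (c): items are individually labelled; the compliance score is 25 points, under the 26 points limit — every condition holds. Turning to paragraphs (m)–(n): (m) applies — the prepared meals contain meat. (n), which would lift (m), is not triggered — the baseline figure is 283, short of 334. Exception (c) does not apply.
Exception (d) does not apply: sales are at private events, not a certified farmers' market.
Exception (e) does not apply: aggregate throughput is 7,150 units, not under 7,010 units.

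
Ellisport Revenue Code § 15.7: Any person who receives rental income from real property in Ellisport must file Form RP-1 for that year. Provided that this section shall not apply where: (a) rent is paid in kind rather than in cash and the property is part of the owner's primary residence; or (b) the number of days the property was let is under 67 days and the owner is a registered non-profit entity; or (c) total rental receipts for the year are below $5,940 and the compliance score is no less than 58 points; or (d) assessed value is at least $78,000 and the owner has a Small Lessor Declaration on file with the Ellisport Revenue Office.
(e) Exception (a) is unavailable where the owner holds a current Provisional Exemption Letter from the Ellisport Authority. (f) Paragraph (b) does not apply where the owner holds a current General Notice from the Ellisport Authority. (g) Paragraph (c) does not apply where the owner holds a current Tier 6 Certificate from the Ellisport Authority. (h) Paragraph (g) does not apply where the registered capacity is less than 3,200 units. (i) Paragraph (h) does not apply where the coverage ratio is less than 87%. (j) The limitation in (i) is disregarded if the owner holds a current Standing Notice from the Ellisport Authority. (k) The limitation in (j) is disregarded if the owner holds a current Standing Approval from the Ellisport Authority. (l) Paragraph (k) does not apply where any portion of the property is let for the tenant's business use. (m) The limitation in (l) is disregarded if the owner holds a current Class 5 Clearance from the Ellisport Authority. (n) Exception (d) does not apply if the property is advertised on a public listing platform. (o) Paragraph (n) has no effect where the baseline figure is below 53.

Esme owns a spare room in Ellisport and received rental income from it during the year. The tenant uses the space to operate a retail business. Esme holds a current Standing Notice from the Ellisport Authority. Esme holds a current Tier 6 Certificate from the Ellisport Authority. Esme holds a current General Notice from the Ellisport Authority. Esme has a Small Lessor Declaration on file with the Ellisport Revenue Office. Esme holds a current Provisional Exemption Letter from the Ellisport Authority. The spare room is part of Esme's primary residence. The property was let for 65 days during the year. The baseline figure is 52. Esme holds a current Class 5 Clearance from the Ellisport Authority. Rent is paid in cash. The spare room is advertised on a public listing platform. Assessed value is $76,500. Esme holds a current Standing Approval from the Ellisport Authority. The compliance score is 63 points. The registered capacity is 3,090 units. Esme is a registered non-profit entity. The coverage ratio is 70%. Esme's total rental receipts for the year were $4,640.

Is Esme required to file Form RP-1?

Yes — Esme must file Form RP-1.

Exception (a) does not apply: rent is paid in cash.
Exception (b): the number of days the property was let is 65 days, under the 67 days limit; Esme is a registered non-profit — every condition holds. But applying paragraph (f): (f) operates against (b): a current General Notice is held. Exception (b) does not apply.
Exception (c): total rental receipts for the year are $4,640, below the $5,940 limit; the compliance score is 63 points, meeting the 58 points threshold — every condition holds. But applying paragraphs (g)–(m): (g) operates against (c): a current Tier 6 Certificate is held. (h) operates (the registered capacity is 3,090 units, less than the 3,200 units limit), but yields to (i): (i) operates against (h): the coverage ratio is 70%, less than the 87% limit. (j) operates (a current Standing Notice is held), but is set aside by (k): (k) operates against (j): a current Standing Approval is held. (l) would limit (k) — the space is let for business use — but (m) sets (l) aside: (m) operates against (l): a current Class 5 Clearance is held. (c) is therefore removed.
Exception (d) fails — assessed value is $76,500, short of $78,000.
None of the exceptions is available; § 15.7 applies in full.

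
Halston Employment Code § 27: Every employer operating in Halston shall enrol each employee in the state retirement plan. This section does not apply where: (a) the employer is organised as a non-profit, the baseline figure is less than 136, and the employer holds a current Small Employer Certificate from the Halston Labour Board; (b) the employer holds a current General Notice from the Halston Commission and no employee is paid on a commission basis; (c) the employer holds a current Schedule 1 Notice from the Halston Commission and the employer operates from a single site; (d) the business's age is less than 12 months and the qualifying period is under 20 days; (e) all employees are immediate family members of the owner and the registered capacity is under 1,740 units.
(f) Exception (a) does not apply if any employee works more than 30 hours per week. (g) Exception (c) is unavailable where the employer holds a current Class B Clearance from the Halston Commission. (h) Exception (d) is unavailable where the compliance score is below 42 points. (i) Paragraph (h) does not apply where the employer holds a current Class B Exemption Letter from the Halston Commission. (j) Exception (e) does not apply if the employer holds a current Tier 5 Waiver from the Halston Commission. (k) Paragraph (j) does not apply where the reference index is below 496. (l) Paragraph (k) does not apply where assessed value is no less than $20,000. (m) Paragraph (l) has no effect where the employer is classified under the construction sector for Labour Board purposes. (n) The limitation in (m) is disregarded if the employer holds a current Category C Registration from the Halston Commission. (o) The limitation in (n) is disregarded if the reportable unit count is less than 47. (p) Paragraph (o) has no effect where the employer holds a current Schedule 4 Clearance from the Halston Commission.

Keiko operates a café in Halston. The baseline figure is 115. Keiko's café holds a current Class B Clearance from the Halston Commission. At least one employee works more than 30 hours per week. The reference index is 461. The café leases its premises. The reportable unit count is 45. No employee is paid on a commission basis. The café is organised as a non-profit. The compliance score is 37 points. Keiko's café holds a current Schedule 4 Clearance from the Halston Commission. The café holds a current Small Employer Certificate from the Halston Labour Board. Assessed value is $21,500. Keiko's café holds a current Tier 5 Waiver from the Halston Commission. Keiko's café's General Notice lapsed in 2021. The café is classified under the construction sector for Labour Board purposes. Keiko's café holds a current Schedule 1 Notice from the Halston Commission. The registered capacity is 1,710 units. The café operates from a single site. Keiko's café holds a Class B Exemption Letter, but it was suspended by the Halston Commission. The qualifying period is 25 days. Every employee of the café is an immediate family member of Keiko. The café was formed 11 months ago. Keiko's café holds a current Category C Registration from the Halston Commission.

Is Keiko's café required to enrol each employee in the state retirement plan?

Exception (a)'s conditions are all satisfied: the employer is a non-profit; the baseline figure is 115, less than the 136 limit; a current Small Employer Certificate is held. Turning to paragraph (f): (f) is engaged — at least one employee exceeds 30 hours/week. (a) is therefore removed.
Exception (b) fails — no current General Notice is held.
All of (c)'s requirements are met (a current Schedule 1 Notice is held; the employer operates from a single site). Turning to paragraph (g): (g) operates against (c): a current Class B Clearance is held. Exception (c) does not apply.
Exception (d) fails — the qualifying period is 25 days, not under 20 days.
Exception (e) is satisfied on its face — every employee is an immediate family member; the registered capacity is 1,710 units, under the 1,740 units limit. But: (j) applies — a current Tier 5 Waiver is held. (k) is triggered (the reference index is 461, below the 496 limit), but is displaced by (l): (l) is engaged — assessed value is $21,500, meeting the $20,000 threshold. (m) would limit (l) — the café is classified under the construction sector — but (n) sets (m) aside: (n) operates against (m): a current Category C Registration is held. (o) would limit (n) — the reportable unit count is 45, less than the 47 limit — but (p) sets (o) aside: (p) operates against (o): a current Schedule 4 Clearance is held. So (e) is unavailable.
No exception displaces § 27.

Yes — Keiko's café must enrol each employee in the state retirement plan.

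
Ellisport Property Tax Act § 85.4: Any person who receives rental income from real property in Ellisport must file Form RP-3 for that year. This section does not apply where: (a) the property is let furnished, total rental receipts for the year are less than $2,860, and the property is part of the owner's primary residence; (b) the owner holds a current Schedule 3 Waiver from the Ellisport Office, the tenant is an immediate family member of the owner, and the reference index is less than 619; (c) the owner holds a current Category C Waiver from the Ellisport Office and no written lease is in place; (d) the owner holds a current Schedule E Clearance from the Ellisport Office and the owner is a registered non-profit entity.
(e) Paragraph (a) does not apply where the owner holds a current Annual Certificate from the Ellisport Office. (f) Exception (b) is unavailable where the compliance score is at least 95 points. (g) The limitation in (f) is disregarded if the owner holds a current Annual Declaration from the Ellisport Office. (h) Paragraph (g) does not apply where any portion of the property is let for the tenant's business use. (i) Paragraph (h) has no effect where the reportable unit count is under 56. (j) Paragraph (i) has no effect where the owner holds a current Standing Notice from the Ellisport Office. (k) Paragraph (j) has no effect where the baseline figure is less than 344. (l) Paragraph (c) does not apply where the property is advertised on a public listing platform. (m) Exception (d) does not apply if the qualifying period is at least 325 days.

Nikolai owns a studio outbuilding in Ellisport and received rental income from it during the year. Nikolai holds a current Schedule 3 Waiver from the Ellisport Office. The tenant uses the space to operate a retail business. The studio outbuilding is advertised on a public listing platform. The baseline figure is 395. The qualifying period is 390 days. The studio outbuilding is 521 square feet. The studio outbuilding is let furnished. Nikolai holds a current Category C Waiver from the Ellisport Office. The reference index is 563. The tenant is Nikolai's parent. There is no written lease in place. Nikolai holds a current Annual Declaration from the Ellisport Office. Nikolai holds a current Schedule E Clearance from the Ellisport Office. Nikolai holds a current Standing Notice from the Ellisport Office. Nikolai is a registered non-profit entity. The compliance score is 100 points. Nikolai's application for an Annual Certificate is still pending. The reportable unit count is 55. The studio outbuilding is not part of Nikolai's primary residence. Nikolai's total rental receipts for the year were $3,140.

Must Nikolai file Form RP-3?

Exception (a) fails — total rental receipts for the year are $3,140, not less than $2,860.
All of (b)'s requirements are met (a current Schedule 3 Waiver is held; the tenant is an immediate family member; the reference index is 563, less than the 619 limit). But: (f) operates — the compliance score is 100 points, meeting the 95 points threshold. (g) would limit (f) — a current Annual Declaration is held — but (h) sets (g) aside: (h) is engaged — the space is let for business use. (i) would limit (h) — the reportable unit count is 55, under the 56 limit — but (j) sets (i) aside: (j) operates against (i): a current Standing Notice is held. (k), which would lift (j), is not engaged — the baseline figure is 395, not less than 344. Exception (b) does not apply.
Exception (c) is satisfied on its face — a current Category C Waiver is held; there is no written lease. But applying paragraph (l): (l) operates against (c): the property is publicly advertised. (c) is therefore removed.
Exception (d) is satisfied on its face — a current Schedule E Clearance is held; Nikolai is a registered non-profit. But: (m) is engaged — the qualifying period is 390 days, meeting the 325 days threshold. So (d) is unavailable.
Every exception is unavailable, so the rule governs.

Yes — Nikolai must file Form RP-3.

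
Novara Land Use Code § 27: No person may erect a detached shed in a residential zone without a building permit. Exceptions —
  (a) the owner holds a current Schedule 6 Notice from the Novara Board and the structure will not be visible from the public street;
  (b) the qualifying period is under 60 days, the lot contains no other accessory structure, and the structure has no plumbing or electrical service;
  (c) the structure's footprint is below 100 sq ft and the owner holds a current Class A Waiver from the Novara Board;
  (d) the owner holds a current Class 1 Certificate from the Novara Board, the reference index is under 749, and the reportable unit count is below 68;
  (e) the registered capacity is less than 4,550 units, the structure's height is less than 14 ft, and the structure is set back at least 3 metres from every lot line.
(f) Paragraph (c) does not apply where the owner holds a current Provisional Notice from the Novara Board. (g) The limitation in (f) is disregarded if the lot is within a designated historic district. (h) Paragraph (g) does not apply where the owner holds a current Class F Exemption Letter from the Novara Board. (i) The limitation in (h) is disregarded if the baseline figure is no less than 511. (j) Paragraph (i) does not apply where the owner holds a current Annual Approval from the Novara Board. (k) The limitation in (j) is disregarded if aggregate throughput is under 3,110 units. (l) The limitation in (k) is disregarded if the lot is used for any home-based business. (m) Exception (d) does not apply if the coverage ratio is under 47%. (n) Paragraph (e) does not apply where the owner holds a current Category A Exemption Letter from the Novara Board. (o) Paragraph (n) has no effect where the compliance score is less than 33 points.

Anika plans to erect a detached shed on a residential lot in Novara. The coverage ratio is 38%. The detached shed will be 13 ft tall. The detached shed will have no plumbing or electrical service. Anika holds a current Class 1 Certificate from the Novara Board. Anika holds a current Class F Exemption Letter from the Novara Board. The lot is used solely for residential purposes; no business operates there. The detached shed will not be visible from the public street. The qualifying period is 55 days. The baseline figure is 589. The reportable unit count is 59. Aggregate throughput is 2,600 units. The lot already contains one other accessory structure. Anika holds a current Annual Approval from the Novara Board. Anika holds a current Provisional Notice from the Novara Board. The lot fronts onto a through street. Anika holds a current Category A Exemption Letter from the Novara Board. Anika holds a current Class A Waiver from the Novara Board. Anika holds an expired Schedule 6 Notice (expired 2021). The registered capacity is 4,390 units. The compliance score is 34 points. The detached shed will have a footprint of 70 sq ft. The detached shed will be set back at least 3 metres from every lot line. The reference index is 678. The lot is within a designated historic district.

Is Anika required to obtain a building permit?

Exception (a) requires that the owner holds a current Schedule 6 Notice from the Novara Board; but no current Schedule 6 Notice is held, so (a) is unavailable.
Exception (b) fails — the lot already has another accessory structure.
Exception (c) is satisfied on its face — the structure's footprint is 70 sq ft, below the 100 sq ft limit; a current Class A Waiver is held. As to paragraphs (f)–(l): (f) operates (a current Provisional Notice is held), but is overridden by (g): (g) operates against (f): the lot is in a historic district. (h) would limit (g) — a current Class F Exemption Letter is held — but (i) sets (h) aside: (i) applies — the baseline figure is 589, meeting the 511 threshold. (j) is engaged (a current Annual Approval is held), but is itself disapplied by (k): (k) applies — aggregate throughput is 2,600 units, under the 3,110 units limit. (l), which would lift (k), is not triggered — the lot is solely residential. Exception (c) stands.
Exception (d) is satisfied on its face — a current Class 1 Certificate is held; the reference index is 678, under the 749 limit; the reportable unit count is 59, below the 68 limit. Turning to paragraph (m): (m) is triggered — the coverage ratio is 38%, under the 47% limit. So (d) is unavailable.
All of (e)'s requirements are met (the registered capacity is 4,390 units, less than the 4,550 units limit; the structure's height is 13 ft, less than the 14 ft limit; the setback is at least 3 m on every side). However, paragraphs (n)–(o) must be considered: (n) operates — a current Category A Exemption Letter is held. (o) is inapplicable (the compliance score is 34 points, not less than 33 points), so (n) stands. Exception (e) does not apply.

No — exception (c) applies; Anika does not need a building permit.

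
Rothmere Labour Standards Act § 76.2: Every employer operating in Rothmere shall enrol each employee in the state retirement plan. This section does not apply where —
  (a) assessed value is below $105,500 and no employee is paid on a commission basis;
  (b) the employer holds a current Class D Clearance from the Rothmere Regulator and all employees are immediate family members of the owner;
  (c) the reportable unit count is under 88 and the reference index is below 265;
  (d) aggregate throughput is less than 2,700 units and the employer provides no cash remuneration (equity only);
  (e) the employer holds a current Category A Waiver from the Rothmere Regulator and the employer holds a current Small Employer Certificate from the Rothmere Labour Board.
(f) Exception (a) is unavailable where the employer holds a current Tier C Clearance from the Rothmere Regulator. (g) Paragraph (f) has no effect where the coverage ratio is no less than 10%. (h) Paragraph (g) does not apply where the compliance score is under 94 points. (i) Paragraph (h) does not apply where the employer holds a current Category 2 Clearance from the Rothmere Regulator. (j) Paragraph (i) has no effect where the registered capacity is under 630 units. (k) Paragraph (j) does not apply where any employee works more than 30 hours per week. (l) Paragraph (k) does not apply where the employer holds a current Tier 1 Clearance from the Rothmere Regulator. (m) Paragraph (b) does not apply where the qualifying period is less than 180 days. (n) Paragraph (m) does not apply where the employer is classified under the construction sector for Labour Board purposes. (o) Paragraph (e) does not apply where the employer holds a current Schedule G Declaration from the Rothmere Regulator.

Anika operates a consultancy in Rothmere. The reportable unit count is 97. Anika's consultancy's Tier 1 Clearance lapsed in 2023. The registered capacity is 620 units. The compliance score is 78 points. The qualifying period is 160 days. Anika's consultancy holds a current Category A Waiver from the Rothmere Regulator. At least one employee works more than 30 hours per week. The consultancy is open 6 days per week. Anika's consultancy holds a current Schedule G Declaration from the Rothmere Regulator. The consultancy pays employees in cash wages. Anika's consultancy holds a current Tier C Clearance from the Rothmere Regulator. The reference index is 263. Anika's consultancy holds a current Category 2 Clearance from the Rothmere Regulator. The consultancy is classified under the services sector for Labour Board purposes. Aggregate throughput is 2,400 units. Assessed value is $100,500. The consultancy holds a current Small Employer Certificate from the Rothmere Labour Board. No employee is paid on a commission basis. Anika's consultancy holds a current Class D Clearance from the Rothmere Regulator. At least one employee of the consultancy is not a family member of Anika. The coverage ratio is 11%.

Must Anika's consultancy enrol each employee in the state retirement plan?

Exception (a): assessed value is $100,500, below the $105,500 limit; no employee is paid on commission — every condition holds. As to paragraphs (f)–(l): (f) would limit (a) — a current Tier C Clearance is held — but (g) sets (f) aside: (g) operates against (f): the coverage ratio is 11%, meeting the 10% threshold. (h) would limit (g) — the compliance score is 78 points, under the 94 points limit — but (i) sets (h) aside: (i) operates against (h): a current Category 2 Clearance is held. (j) would limit (i) — the registered capacity is 620 units, under the 630 units limit — but (k) sets (j) aside: (k) is engaged — at least one employee exceeds 30 hours/week. (l), which would lift (k), is not triggered — there is no Tier 1 Clearance in force. Exception (a) stands.
Exception (b) requires that all employees are immediate family members of the owner; but at least one employee is not a family member, so (b) is unavailable.
Exception (c) fails — the reportable unit count is 97, not under 88.
Exception (d) fails — employees are paid cash wages.
All of (e)'s requirements are met (a current Category A Waiver is held; a current Small Employer Certificate is held). Turning to paragraph (o): (o) operates — a current Schedule G Declaration is held. (e) is therefore removed.

No — exception (a) applies; Anika's consultancy is not required to enrol each employee in the state retirement plan.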